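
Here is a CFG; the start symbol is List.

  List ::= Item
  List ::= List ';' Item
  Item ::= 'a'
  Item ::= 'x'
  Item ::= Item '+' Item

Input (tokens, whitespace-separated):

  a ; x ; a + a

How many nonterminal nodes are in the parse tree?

[List [List [List [Item a]] ; [Item x]] ; [Item [Item a] + [Item a]]]

8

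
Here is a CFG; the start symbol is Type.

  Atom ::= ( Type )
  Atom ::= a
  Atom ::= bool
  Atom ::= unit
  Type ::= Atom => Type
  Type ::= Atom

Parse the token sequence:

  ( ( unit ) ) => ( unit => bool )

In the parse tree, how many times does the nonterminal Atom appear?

[Type [Atom ( [Type [Atom ( [Type [Atom unit]] )]] )] => [Type [Atom ( [Type [Atom unit] => [Type [Atom bool]]] )]]]

6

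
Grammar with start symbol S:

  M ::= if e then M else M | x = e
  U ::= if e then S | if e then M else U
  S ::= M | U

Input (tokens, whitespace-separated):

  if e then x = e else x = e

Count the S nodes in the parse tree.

1

[S [M if e then [M x = e] else [M x = e]]]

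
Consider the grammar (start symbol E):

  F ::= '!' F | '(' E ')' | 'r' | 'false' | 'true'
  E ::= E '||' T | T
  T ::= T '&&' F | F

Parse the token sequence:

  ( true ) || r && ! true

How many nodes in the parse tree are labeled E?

[E [E [T [F ( [E [T [F true]]] )]]] || [T [T [F r]] && [F ! [F true]]]]

3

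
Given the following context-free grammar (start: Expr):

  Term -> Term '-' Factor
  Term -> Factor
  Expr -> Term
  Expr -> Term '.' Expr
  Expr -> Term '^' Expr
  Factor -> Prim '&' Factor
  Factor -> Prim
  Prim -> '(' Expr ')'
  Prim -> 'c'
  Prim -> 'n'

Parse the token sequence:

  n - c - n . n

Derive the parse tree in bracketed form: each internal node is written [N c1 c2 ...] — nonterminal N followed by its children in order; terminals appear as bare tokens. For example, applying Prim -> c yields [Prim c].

[Expr [Term [Term [Term [Factor [Prim n]]] - [Factor [Prim c]]] - [Factor [Prim n]]] . [Expr [Term [Factor [Prim n]]]]]

Expr
Term . Expr
Term - Factor . Expr
Term - Factor - Factor . Expr
Factor - Factor - Factor . Expr
Prim - Factor - Factor . Expr
n - Factor - Factor . Expr
n - Prim - Factor . Expr
n - c - Factor . Expr
n - c - Prim . Expr
n - c - n . Expr
n - c - n . Term
n - c - n . Factor
n - c - n . Prim
n - c - n . n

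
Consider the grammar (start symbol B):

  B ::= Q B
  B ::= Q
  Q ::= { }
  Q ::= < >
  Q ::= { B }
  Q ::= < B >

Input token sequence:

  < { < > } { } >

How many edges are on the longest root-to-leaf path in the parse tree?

6

[B [Q < [B [Q { [B [Q < >]] }] [B [Q { }]]] >]]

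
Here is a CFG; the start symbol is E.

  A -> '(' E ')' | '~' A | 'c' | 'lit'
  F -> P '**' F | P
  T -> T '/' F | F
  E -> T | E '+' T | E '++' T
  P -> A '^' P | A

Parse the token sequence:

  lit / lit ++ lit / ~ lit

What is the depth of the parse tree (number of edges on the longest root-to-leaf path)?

[E [E [T [T [F [P [A lit]]]] / [F [P [A lit]]]]] ++ [T [T [F [P [A lit]]]] / [F [P [A ~ [A lit]]]]]]

7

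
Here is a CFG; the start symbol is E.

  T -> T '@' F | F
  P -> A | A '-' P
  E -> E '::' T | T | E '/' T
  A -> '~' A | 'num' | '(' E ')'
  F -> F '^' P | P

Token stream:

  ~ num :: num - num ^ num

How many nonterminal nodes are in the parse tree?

[E [E [T [F [P [A ~ [A num]]]]]] :: [T [F [F [P [A num] - [P [A num]]]] ^ [P [A num]]]]]

16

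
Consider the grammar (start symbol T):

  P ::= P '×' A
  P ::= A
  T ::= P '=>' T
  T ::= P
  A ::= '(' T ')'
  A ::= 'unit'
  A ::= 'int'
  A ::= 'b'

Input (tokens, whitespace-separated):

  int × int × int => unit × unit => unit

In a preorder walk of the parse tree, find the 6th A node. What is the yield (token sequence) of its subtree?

[T [P [P [P [A int]] × [A int]] × [A int]] => [T [P [P [A unit]] × [A unit]] => [T [P [A unit]]]]]

unit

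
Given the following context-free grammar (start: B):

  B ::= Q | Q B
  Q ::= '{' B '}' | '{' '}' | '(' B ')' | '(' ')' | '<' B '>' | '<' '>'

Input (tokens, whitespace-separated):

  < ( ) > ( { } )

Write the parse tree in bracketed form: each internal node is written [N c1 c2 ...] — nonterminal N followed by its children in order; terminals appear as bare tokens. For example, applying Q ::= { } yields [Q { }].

[B [Q < [B [Q ( )]] >] [B [Q ( [B [Q { }]] )]]]

B
Q B
< B > B
< Q > B
< ( ) > B
< ( ) > Q
< ( ) > ( B )
< ( ) > ( Q )
< ( ) > ( { } )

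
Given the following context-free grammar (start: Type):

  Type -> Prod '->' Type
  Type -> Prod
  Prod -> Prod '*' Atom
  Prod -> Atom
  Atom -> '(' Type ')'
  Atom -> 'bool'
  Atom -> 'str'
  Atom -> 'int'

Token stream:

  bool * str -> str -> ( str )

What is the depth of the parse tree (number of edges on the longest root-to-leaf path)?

[Type [Prod [Prod [Atom bool]] * [Atom str]] -> [Type [Prod [Atom str]] -> [Type [Prod [Atom ( [Type [Prod [Atom str]]] )]]]]]

8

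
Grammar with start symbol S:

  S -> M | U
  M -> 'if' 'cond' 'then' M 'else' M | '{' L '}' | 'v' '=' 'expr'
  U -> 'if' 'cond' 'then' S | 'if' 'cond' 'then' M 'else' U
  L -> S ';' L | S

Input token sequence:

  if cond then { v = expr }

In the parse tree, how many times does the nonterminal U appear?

1

[S [U if cond then [S [M { [L [S [M v = expr]]] }]]]]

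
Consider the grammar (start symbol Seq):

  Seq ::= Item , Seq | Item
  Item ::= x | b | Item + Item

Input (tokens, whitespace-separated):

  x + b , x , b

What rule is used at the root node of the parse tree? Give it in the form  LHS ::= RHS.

Seq ::= Item , Seq

[Seq [Item [Item x] + [Item b]] , [Seq [Item x] , [Seq [Item b]]]]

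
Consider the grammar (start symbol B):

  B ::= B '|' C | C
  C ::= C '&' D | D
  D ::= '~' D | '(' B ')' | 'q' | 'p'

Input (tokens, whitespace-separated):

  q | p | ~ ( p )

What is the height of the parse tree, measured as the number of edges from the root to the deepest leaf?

[B [B [B [C [D q]]] | [C [D p]]] | [C [D ~ [D ( [B [C [D p]]] )]]]]

7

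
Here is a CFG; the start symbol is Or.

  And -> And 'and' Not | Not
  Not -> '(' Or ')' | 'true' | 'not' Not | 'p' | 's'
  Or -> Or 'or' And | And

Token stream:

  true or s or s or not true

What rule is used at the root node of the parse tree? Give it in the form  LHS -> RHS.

Or -> Or 'or' And

[Or [Or [Or [Or [And [Not true]]] or [And [Not s]]] or [And [Not s]]] or [And [Not not [Not true]]]]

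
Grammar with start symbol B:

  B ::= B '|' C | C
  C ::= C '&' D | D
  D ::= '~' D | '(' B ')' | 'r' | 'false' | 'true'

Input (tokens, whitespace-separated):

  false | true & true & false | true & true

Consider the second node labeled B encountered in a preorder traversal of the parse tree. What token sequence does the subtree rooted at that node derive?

false | true & true & false

[B [B [B [C [D false]]] | [C [C [C [D true]] & [D true]] & [D false]]] | [C [C [D true]] & [D true]]]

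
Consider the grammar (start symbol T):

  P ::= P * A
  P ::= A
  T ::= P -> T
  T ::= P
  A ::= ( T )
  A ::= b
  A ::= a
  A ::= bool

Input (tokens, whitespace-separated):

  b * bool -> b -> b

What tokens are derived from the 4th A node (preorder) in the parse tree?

[T [P [P [A b]] * [A bool]] -> [T [P [A b]] -> [T [P [A b]]]]]

b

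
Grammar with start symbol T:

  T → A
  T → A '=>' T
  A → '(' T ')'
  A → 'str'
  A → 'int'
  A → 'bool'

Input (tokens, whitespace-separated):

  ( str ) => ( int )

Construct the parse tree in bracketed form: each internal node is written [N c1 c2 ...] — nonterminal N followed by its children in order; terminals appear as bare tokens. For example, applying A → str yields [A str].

T
A => T
( T ) => T
( A ) => T
( str ) => T
( str ) => A
( str ) => ( T )
( str ) => ( A )
( str ) => ( int )

[T [A ( [T [A str]] )] => [T [A ( [T [A int]] )]]]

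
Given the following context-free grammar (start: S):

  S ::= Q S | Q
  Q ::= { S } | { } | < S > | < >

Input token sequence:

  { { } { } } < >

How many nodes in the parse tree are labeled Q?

[S [Q { [S [Q { }] [S [Q { }]]] }] [S [Q < >]]]

4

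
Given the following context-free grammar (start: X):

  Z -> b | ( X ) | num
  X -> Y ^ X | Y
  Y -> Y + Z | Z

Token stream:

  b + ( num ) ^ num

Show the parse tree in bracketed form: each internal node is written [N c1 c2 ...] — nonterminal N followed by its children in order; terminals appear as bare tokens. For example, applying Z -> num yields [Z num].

X
Y ^ X
Y + Z ^ X
Z + Z ^ X
b + Z ^ X
b + ( X ) ^ X
b + ( Y ) ^ X
b + ( Z ) ^ X
b + ( num ) ^ X
b + ( num ) ^ Y
b + ( num ) ^ Z
b + ( num ) ^ num

[X [Y [Y [Z b]] + [Z ( [X [Y [Z num]]] )]] ^ [X [Y [Z num]]]]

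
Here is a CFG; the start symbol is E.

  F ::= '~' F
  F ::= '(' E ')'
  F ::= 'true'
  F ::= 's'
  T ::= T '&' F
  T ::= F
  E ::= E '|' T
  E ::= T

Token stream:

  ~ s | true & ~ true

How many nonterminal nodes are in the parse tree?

[E [E [T [F ~ [F s]]]] | [T [T [F true]] & [F ~ [F true]]]]

10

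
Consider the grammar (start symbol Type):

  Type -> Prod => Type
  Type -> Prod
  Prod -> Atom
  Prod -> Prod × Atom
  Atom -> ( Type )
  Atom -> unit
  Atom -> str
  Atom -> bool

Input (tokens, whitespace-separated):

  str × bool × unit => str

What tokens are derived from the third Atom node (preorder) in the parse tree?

unit

[Type [Prod [Prod [Prod [Atom str]] × [Atom bool]] × [Atom unit]] => [Type [Prod [Atom str]]]]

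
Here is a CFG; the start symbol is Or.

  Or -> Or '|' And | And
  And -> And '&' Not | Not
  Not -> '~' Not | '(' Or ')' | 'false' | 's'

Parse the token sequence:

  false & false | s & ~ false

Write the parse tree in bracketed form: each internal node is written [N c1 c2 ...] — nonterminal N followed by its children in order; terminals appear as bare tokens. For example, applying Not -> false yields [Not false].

[Or [Or [And [And [Not false]] & [Not false]]] | [And [And [Not s]] & [Not ~ [Not false]]]]

Or
Or | And
And | And
And & Not | And
Not & Not | And
false & Not | And
false & false | And
false & false | And & Not
false & false | Not & Not
false & false | s & Not
false & false | s & ~ Not
false & false | s & ~ false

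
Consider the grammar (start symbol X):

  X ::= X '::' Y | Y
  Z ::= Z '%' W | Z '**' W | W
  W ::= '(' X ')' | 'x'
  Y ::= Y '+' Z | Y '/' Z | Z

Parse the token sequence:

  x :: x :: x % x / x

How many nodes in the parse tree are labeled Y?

[X [X [X [Y [Z [W x]]]] :: [Y [Z [W x]]]] :: [Y [Y [Z [Z [W x]] % [W x]]] / [Z [W x]]]]

4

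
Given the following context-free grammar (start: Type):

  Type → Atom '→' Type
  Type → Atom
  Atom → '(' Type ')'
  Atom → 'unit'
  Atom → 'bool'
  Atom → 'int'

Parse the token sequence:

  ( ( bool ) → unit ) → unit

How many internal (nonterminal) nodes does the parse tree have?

10

[Type [Atom ( [Type [Atom ( [Type [Atom bool]] )] → [Type [Atom unit]]] )] → [Type [Atom unit]]]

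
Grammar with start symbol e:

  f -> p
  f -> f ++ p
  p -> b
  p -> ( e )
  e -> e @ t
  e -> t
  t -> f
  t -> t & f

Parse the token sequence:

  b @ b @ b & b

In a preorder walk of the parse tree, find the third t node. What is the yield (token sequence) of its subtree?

b & b

[e [e [e [t [f [p b]]]] @ [t [f [p b]]]] @ [t [t [f [p b]]] & [f [p b]]]]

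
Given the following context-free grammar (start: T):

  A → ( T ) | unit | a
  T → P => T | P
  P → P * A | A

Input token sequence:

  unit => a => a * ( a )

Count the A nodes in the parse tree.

[T [P [A unit]] => [T [P [A a]] => [T [P [P [A a]] * [A ( [T [P [A a]]] )]]]]]

5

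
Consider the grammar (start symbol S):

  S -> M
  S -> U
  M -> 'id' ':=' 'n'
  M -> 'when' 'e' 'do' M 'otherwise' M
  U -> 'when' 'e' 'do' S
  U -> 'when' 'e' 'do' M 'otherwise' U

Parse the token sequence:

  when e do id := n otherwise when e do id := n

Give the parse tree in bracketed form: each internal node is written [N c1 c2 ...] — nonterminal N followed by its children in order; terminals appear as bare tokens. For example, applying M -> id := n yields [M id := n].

[S [U when e do [M id := n] otherwise [U when e do [S [M id := n]]]]]

S
U
when e do M otherwise U
when e do id := n otherwise U
when e do id := n otherwise when e do S
when e do id := n otherwise when e do M
when e do id := n otherwise when e do id := n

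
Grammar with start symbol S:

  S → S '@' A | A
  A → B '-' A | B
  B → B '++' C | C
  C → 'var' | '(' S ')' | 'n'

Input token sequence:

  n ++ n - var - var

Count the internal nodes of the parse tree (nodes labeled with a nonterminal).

12

[S [A [B [B [C n]] ++ [C n]] - [A [B [C var]] - [A [B [C var]]]]]]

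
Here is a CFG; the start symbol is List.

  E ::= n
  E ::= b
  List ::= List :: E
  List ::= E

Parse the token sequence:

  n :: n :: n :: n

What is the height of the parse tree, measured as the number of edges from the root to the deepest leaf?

[List [List [List [List [E n]] :: [E n]] :: [E n]] :: [E n]]

5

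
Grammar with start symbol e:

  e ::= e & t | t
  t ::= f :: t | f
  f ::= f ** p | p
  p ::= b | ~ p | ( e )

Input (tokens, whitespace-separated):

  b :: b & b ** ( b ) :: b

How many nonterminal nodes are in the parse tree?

[e [e [t [f [p b]] :: [t [f [p b]]]]] & [t [f [f [p b]] ** [p ( [e [t [f [p b]]]] )]] :: [t [f [p b]]]]]

20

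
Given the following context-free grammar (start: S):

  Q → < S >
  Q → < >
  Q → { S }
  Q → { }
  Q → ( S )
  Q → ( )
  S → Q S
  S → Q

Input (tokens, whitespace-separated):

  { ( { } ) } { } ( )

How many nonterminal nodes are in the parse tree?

[S [Q { [S [Q ( [S [Q { }]] )]] }] [S [Q { }] [S [Q ( )]]]]

10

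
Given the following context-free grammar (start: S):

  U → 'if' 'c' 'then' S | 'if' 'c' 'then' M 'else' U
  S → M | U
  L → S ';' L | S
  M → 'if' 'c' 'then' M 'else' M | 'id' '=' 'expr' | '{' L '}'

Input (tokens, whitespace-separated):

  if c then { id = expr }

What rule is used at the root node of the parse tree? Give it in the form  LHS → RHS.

[S [U if c then [S [M { [L [S [M id = expr]]] }]]]]

S → U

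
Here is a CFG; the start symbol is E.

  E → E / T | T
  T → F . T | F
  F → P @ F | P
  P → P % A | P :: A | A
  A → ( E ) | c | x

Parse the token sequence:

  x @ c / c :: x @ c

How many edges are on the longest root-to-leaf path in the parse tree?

7

[E [E [T [F [P [A x]] @ [F [P [A c]]]]]] / [T [F [P [P [A c]] :: [A x]] @ [F [P [A c]]]]]]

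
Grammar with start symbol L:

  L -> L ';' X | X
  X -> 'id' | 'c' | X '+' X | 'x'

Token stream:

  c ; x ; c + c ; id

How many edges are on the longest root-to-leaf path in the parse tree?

5

[L [L [L [L [X c]] ; [X x]] ; [X [X c] + [X c]]] ; [X id]]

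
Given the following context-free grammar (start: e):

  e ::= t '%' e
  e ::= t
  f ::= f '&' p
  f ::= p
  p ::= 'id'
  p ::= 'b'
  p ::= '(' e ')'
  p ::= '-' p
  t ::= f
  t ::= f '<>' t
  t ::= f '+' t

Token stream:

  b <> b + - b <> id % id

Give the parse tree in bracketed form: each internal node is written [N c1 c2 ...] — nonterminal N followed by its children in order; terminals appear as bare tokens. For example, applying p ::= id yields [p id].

e
t % e
f <> t % e
p <> t % e
b <> t % e
b <> f + t % e
b <> p + t % e
b <> b + t % e
b <> b + f <> t % e
b <> b + p <> t % e
b <> b + - p <> t % e
b <> b + - b <> t % e
b <> b + - b <> f % e
b <> b + - b <> p % e
b <> b + - b <> id % e
b <> b + - b <> id % t
b <> b + - b <> id % f
b <> b + - b <> id % p
b <> b + - b <> id % id

[e [t [f [p b]] <> [t [f [p b]] + [t [f [p - [p b]]] <> [t [f [p id]]]]]] % [e [t [f [p id]]]]]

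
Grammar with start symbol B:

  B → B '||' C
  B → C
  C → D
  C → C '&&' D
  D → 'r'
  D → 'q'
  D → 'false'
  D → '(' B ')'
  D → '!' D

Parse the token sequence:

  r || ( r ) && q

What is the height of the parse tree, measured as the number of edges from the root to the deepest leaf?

7

[B [B [C [D r]]] || [C [C [D ( [B [C [D r]]] )]] && [D q]]]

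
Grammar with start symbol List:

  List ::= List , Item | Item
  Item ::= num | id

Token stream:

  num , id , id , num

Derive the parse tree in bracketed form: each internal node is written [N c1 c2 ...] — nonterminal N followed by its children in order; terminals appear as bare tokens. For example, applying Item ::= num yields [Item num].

[List [List [List [List [Item num]] , [Item id]] , [Item id]] , [Item num]]

List
List , Item
List , Item , Item
List , Item , Item , Item
Item , Item , Item , Item
num , Item , Item , Item
num , id , Item , Item
num , id , id , Item
num , id , id , num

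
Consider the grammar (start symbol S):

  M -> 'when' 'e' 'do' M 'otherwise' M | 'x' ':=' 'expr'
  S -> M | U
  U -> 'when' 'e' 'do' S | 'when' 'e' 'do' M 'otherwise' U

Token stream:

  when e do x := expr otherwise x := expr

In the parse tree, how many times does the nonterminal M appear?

3

[S [M when e do [M x := expr] otherwise [M x := expr]]]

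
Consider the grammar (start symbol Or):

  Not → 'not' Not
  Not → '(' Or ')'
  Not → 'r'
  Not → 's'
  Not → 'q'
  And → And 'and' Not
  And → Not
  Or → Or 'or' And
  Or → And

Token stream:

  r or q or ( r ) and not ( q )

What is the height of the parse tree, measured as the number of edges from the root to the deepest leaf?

7

[Or [Or [Or [And [Not r]]] or [And [Not q]]] or [And [And [Not ( [Or [And [Not r]]] )]] and [Not not [Not ( [Or [And [Not q]]] )]]]]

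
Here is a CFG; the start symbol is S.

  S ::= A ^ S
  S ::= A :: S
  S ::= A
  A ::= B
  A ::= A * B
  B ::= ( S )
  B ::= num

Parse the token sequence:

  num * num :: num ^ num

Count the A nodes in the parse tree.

[S [A [A [B num]] * [B num]] :: [S [A [B num]] ^ [S [A [B num]]]]]

4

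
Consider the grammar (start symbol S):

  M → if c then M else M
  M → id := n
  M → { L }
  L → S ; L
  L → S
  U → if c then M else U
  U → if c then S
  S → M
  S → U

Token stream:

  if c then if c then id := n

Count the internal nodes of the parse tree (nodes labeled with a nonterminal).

6

[S [U if c then [S [U if c then [S [M id := n]]]]]]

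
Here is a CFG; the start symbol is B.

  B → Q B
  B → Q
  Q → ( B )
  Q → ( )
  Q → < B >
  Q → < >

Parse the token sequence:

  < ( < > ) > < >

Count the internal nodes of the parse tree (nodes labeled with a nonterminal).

[B [Q < [B [Q ( [B [Q < >]] )]] >] [B [Q < >]]]

8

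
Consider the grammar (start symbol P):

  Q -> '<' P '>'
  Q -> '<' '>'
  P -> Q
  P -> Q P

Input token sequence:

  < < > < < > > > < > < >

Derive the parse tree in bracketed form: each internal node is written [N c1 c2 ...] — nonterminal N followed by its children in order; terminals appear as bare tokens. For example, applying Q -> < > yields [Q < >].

P
Q P
< P > P
< Q P > P
< < > P > P
< < > Q > P
< < > < P > > P
< < > < Q > > P
< < > < < > > > P
< < > < < > > > Q P
< < > < < > > > < > P
< < > < < > > > < > Q
< < > < < > > > < > < >

[P [Q < [P [Q < >] [P [Q < [P [Q < >]] >]]] >] [P [Q < >] [P [Q < >]]]]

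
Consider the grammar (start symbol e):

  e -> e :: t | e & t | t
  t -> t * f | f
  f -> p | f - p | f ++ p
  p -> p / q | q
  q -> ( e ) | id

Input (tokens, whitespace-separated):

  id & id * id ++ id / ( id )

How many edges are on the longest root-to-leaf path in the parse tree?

10

[e [e [t [f [p [q id]]]]] & [t [t [f [p [q id]]]] * [f [f [p [q id]]] ++ [p [p [q id]] / [q ( [e [t [f [p [q id]]]]] )]]]]]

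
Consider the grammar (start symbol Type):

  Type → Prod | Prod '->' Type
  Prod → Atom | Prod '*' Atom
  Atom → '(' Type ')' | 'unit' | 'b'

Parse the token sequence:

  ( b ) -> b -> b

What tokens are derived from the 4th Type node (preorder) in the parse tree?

[Type [Prod [Atom ( [Type [Prod [Atom b]]] )]] -> [Type [Prod [Atom b]] -> [Type [Prod [Atom b]]]]]

b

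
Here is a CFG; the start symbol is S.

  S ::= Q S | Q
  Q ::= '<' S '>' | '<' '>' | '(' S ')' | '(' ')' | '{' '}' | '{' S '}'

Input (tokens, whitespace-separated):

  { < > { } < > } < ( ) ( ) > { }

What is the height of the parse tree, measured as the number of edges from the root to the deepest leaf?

[S [Q { [S [Q < >] [S [Q { }] [S [Q < >]]]] }] [S [Q < [S [Q ( )] [S [Q ( )]]] >] [S [Q { }]]]]

6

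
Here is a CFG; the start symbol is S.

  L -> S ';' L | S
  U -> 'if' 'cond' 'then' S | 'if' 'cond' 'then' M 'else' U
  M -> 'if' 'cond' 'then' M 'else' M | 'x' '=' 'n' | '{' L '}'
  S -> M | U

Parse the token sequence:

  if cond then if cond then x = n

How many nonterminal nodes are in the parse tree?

[S [U if cond then [S [U if cond then [S [M x = n]]]]]]

6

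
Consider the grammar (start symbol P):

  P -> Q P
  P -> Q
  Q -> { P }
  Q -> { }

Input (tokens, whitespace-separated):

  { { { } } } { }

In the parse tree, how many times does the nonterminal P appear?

[P [Q { [P [Q { [P [Q { }]] }]] }] [P [Q { }]]]

4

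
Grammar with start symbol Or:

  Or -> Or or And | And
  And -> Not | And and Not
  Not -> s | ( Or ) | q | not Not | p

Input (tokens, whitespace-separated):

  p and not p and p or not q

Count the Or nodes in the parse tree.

[Or [Or [And [And [And [Not p]] and [Not not [Not p]]] and [Not p]]] or [And [Not not [Not q]]]]

2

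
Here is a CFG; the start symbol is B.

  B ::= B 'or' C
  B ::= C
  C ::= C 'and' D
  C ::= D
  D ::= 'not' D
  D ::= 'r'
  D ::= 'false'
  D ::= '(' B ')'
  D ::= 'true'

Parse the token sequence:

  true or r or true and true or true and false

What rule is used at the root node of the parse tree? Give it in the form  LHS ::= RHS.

B ::= B 'or' C

[B [B [B [B [C [D true]]] or [C [D r]]] or [C [C [D true]] and [D true]]] or [C [C [D true]] and [D false]]]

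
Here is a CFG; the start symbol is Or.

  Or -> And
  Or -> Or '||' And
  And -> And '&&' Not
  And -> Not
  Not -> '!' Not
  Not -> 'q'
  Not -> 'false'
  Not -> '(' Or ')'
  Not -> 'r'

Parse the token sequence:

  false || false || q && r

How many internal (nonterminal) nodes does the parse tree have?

[Or [Or [Or [And [Not false]]] || [And [Not false]]] || [And [And [Not q]] && [Not r]]]

11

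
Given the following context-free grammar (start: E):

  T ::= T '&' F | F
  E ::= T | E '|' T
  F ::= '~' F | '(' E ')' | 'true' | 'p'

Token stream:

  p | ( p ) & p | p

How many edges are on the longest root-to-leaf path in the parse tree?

[E [E [E [T [F p]]] | [T [T [F ( [E [T [F p]]] )]] & [F p]]] | [T [F p]]]

8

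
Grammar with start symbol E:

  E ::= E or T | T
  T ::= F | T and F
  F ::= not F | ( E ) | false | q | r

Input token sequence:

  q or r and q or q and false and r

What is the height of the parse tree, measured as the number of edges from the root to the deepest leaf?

5

[E [E [E [T [F q]]] or [T [T [F r]] and [F q]]] or [T [T [T [F q]] and [F false]] and [F r]]]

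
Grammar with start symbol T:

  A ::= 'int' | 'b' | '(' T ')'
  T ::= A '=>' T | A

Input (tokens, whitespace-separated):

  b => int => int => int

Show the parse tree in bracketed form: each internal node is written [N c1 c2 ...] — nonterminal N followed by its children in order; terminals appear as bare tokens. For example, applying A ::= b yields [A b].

[T [A b] => [T [A int] => [T [A int] => [T [A int]]]]]

T
A => T
b => T
b => A => T
b => int => T
b => int => A => T
b => int => int => T
b => int => int => A
b => int => int => int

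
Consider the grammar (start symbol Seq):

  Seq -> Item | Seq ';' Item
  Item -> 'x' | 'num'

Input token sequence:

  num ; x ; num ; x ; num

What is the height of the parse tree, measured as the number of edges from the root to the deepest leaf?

[Seq [Seq [Seq [Seq [Seq [Item num]] ; [Item x]] ; [Item num]] ; [Item x]] ; [Item num]]

6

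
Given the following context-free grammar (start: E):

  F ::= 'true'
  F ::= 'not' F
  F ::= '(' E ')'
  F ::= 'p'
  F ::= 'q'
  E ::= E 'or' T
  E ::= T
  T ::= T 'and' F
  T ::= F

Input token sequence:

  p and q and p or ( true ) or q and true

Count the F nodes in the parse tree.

[E [E [E [T [T [T [F p]] and [F q]] and [F p]]] or [T [F ( [E [T [F true]]] )]]] or [T [T [F q]] and [F true]]]

7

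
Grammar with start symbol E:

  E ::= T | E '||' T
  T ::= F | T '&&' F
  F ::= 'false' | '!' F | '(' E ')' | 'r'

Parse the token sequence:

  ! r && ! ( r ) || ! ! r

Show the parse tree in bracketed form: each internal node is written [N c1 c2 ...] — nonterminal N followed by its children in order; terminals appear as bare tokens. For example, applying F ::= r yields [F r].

E
E || T
T || T
T && F || T
F && F || T
! F && F || T
! r && F || T
! r && ! F || T
! r && ! ( E ) || T
! r && ! ( T ) || T
! r && ! ( F ) || T
! r && ! ( r ) || T
! r && ! ( r ) || F
! r && ! ( r ) || ! F
! r && ! ( r ) || ! ! F
! r && ! ( r ) || ! ! r

[E [E [T [T [F ! [F r]]] && [F ! [F ( [E [T [F r]]] )]]]] || [T [F ! [F ! [F r]]]]]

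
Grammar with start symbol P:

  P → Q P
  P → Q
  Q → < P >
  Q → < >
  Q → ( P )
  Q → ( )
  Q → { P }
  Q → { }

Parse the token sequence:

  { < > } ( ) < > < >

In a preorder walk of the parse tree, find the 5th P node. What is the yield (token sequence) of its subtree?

[P [Q { [P [Q < >]] }] [P [Q ( )] [P [Q < >] [P [Q < >]]]]]

< >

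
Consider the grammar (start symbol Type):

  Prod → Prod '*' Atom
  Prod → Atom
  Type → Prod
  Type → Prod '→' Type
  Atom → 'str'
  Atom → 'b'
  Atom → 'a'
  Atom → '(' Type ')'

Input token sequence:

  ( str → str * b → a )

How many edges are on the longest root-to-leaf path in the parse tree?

8

[Type [Prod [Atom ( [Type [Prod [Atom str]] → [Type [Prod [Prod [Atom str]] * [Atom b]] → [Type [Prod [Atom a]]]]] )]]]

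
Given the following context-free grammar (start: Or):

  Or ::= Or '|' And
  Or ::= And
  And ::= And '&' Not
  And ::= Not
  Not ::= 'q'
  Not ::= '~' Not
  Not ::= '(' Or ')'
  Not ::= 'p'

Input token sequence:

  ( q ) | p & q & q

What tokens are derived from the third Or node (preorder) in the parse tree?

[Or [Or [And [Not ( [Or [And [Not q]]] )]]] | [And [And [And [Not p]] & [Not q]] & [Not q]]]

q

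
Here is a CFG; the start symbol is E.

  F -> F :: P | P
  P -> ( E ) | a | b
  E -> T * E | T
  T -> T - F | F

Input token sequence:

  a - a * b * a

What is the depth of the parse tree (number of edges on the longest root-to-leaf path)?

[E [T [T [F [P a]]] - [F [P a]]] * [E [T [F [P b]]] * [E [T [F [P a]]]]]]

6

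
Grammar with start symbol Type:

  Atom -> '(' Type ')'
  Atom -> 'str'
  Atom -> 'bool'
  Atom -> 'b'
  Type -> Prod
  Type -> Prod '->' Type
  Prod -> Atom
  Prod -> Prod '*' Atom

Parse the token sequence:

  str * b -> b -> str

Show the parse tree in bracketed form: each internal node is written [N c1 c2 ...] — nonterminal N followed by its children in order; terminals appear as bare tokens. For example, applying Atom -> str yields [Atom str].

[Type [Prod [Prod [Atom str]] * [Atom b]] -> [Type [Prod [Atom b]] -> [Type [Prod [Atom str]]]]]

Type
Prod -> Type
Prod * Atom -> Type
Atom * Atom -> Type
str * Atom -> Type
str * b -> Type
str * b -> Prod -> Type
str * b -> Atom -> Type
str * b -> b -> Type
str * b -> b -> Prod
str * b -> b -> Atom
str * b -> b -> str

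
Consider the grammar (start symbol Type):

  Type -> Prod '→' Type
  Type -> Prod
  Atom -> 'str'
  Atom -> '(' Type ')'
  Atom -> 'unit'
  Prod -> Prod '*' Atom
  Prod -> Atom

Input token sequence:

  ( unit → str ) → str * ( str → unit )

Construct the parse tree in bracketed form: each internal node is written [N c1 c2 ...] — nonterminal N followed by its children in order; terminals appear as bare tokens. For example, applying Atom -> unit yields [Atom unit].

Type
Prod → Type
Atom → Type
( Type ) → Type
( Prod → Type ) → Type
( Atom → Type ) → Type
( unit → Type ) → Type
( unit → Prod ) → Type
( unit → Atom ) → Type
( unit → str ) → Type
( unit → str ) → Prod
( unit → str ) → Prod * Atom
( unit → str ) → Atom * Atom
( unit → str ) → str * Atom
( unit → str ) → str * ( Type )
( unit → str ) → str * ( Prod → Type )
( unit → str ) → str * ( Atom → Type )
( unit → str ) → str * ( str → Type )
( unit → str ) → str * ( str → Prod )
( unit → str ) → str * ( str → Atom )
( unit → str ) → str * ( str → unit )

[Type [Prod [Atom ( [Type [Prod [Atom unit]] → [Type [Prod [Atom str]]]] )]] → [Type [Prod [Prod [Atom str]] * [Atom ( [Type [Prod [Atom str]] → [Type [Prod [Atom unit]]]] )]]]]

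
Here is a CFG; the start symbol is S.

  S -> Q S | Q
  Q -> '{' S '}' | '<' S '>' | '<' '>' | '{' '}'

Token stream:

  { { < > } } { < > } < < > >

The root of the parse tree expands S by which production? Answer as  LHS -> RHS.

S -> Q S

[S [Q { [S [Q { [S [Q < >]] }]] }] [S [Q { [S [Q < >]] }] [S [Q < [S [Q < >]] >]]]]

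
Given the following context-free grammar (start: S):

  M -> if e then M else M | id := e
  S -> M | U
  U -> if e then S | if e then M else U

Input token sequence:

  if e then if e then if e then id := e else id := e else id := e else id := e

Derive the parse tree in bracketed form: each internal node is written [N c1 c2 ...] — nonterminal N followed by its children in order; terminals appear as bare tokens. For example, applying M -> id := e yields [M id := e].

[S [M if e then [M if e then [M if e then [M id := e] else [M id := e]] else [M id := e]] else [M id := e]]]

S
M
if e then M else M
if e then if e then M else M else M
if e then if e then if e then M else M else M else M
if e then if e then if e then id := e else M else M else M
if e then if e then if e then id := e else id := e else M else M
if e then if e then if e then id := e else id := e else id := e else M
if e then if e then if e then id := e else id := e else id := e else id := e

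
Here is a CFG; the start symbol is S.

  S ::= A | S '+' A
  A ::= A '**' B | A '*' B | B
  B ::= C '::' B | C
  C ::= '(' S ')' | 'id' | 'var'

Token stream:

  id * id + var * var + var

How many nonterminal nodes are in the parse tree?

18

[S [S [S [A [A [B [C id]]] * [B [C id]]]] + [A [A [B [C var]]] * [B [C var]]]] + [A [B [C var]]]]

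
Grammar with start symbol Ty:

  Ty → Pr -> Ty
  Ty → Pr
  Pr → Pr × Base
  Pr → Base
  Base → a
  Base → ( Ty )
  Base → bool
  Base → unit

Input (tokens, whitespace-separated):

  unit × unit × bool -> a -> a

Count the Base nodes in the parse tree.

5

[Ty [Pr [Pr [Pr [Base unit]] × [Base unit]] × [Base bool]] -> [Ty [Pr [Base a]] -> [Ty [Pr [Base a]]]]]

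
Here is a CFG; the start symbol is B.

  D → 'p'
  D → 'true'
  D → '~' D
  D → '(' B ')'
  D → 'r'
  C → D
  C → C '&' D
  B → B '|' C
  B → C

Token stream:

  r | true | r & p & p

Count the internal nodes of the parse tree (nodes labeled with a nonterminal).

13

[B [B [B [C [D r]]] | [C [D true]]] | [C [C [C [D r]] & [D p]] & [D p]]]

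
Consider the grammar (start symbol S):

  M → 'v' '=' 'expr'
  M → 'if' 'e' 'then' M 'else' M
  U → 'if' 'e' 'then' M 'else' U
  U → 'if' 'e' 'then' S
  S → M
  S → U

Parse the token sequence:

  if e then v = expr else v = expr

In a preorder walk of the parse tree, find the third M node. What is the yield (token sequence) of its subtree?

[S [M if e then [M v = expr] else [M v = expr]]]

v = expr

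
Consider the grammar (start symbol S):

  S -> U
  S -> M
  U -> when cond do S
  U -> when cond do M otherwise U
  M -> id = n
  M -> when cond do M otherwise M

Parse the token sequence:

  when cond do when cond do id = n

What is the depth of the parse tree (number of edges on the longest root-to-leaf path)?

[S [U when cond do [S [U when cond do [S [M id = n]]]]]]

6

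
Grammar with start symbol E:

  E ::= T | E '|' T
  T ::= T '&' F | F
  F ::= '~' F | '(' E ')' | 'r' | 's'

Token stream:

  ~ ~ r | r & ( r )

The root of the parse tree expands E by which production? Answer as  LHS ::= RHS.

[E [E [T [F ~ [F ~ [F r]]]]] | [T [T [F r]] & [F ( [E [T [F r]]] )]]]

E ::= E '|' T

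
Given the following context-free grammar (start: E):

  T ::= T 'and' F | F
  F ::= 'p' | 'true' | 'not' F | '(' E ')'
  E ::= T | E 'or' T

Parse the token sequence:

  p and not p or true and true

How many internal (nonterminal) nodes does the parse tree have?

11

[E [E [T [T [F p]] and [F not [F p]]]] or [T [T [F true]] and [F true]]]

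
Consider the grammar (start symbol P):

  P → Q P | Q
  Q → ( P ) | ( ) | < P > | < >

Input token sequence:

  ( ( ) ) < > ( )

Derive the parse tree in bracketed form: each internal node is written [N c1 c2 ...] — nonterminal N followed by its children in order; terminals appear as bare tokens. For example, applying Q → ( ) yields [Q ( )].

P
Q P
( P ) P
( Q ) P
( ( ) ) P
( ( ) ) Q P
( ( ) ) < > P
( ( ) ) < > Q
( ( ) ) < > ( )

[P [Q ( [P [Q ( )]] )] [P [Q < >] [P [Q ( )]]]]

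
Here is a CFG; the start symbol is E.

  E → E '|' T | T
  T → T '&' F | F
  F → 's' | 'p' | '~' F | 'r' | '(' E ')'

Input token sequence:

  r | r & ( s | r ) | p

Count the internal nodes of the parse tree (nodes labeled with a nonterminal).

[E [E [E [T [F r]]] | [T [T [F r]] & [F ( [E [E [T [F s]]] | [T [F r]]] )]]] | [T [F p]]]

17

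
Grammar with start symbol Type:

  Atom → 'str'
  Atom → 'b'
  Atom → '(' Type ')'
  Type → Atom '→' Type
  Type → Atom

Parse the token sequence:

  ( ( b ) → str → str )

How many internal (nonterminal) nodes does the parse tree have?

[Type [Atom ( [Type [Atom ( [Type [Atom b]] )] → [Type [Atom str] → [Type [Atom str]]]] )]]

10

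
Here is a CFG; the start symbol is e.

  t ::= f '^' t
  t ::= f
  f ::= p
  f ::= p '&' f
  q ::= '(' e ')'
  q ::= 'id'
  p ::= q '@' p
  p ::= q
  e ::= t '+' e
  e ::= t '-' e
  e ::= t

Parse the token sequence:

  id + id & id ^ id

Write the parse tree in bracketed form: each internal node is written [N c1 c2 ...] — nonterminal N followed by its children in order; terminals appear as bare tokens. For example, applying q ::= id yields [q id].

e
t + e
f + e
p + e
q + e
id + e
id + t
id + f ^ t
id + p & f ^ t
id + q & f ^ t
id + id & f ^ t
id + id & p ^ t
id + id & q ^ t
id + id & id ^ t
id + id & id ^ f
id + id & id ^ p
id + id & id ^ q
id + id & id ^ id

[e [t [f [p [q id]]]] + [e [t [f [p [q id]] & [f [p [q id]]]] ^ [t [f [p [q id]]]]]]]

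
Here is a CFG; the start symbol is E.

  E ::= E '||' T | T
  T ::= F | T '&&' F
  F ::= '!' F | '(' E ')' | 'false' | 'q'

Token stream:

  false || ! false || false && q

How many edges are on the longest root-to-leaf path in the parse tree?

5

[E [E [E [T [F false]]] || [T [F ! [F false]]]] || [T [T [F false]] && [F q]]]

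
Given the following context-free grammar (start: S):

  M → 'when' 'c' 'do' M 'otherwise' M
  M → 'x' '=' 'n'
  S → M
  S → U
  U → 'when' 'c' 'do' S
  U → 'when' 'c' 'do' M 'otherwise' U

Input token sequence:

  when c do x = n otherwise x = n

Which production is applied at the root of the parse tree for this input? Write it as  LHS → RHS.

[S [M when c do [M x = n] otherwise [M x = n]]]

S → M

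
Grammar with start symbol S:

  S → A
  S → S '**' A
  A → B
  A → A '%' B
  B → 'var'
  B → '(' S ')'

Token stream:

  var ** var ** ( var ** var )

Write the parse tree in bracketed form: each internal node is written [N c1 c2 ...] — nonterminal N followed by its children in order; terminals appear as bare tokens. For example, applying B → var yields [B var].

[S [S [S [A [B var]]] ** [A [B var]]] ** [A [B ( [S [S [A [B var]]] ** [A [B var]]] )]]]

S
S ** A
S ** A ** A
A ** A ** A
B ** A ** A
var ** A ** A
var ** B ** A
var ** var ** A
var ** var ** B
var ** var ** ( S )
var ** var ** ( S ** A )
var ** var ** ( A ** A )
var ** var ** ( B ** A )
var ** var ** ( var ** A )
var ** var ** ( var ** B )
var ** var ** ( var ** var )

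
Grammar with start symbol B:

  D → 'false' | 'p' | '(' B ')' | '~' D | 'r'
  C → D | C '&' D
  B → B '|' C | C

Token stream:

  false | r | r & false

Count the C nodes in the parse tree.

4

[B [B [B [C [D false]]] | [C [D r]]] | [C [C [D r]] & [D false]]]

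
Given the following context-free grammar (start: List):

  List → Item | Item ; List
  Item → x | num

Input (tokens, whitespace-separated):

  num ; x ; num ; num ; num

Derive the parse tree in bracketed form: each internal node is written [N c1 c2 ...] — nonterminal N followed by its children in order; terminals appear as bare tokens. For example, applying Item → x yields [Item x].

[List [Item num] ; [List [Item x] ; [List [Item num] ; [List [Item num] ; [List [Item num]]]]]]

List
Item ; List
num ; List
num ; Item ; List
num ; x ; List
num ; x ; Item ; List
num ; x ; num ; List
num ; x ; num ; Item ; List
num ; x ; num ; num ; List
num ; x ; num ; num ; Item
num ; x ; num ; num ; num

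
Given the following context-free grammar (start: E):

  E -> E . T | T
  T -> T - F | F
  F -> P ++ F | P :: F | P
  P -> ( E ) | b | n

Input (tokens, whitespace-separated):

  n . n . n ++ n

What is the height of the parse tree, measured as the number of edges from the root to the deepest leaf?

[E [E [E [T [F [P n]]]] . [T [F [P n]]]] . [T [F [P n] ++ [F [P n]]]]]

6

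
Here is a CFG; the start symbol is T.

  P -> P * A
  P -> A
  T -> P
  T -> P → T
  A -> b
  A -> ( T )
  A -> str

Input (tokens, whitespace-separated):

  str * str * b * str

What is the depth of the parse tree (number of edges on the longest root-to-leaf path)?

[T [P [P [P [P [A str]] * [A str]] * [A b]] * [A str]]]

6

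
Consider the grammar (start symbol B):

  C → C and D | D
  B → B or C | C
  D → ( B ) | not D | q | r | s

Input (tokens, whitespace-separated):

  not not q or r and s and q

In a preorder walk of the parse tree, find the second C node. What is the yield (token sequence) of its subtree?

r and s and q

[B [B [C [D not [D not [D q]]]]] or [C [C [C [D r]] and [D s]] and [D q]]]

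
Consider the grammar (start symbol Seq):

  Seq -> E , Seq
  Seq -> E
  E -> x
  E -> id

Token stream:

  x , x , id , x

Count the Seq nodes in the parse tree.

4

[Seq [E x] , [Seq [E x] , [Seq [E id] , [Seq [E x]]]]]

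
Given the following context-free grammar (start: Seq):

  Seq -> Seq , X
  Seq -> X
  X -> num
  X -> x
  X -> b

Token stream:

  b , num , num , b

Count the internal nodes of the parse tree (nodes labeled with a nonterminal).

8

[Seq [Seq [Seq [Seq [X b]] , [X num]] , [X num]] , [X b]]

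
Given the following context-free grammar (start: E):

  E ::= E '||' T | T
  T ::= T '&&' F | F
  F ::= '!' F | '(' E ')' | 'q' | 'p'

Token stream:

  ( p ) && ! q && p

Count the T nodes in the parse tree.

[E [T [T [T [F ( [E [T [F p]]] )]] && [F ! [F q]]] && [F p]]]

4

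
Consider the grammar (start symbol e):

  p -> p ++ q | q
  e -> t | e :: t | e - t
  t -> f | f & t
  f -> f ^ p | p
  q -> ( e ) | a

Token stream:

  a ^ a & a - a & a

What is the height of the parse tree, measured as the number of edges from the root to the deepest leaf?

7

[e [e [t [f [f [p [q a]]] ^ [p [q a]]] & [t [f [p [q a]]]]]] - [t [f [p [q a]]] & [t [f [p [q a]]]]]]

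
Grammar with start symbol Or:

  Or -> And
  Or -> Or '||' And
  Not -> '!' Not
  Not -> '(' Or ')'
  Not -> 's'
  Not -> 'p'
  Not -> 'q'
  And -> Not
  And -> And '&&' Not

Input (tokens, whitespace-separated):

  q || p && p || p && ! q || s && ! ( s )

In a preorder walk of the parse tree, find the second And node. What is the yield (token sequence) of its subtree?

p && p

[Or [Or [Or [Or [And [Not q]]] || [And [And [Not p]] && [Not p]]] || [And [And [Not p]] && [Not ! [Not q]]]] || [And [And [Not s]] && [Not ! [Not ( [Or [And [Not s]]] )]]]]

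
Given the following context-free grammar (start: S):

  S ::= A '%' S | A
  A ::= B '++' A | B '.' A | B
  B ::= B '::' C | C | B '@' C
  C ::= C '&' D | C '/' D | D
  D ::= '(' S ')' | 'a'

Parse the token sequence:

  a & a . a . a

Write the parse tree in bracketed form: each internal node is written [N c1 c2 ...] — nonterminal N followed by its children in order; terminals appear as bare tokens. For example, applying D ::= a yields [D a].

[S [A [B [C [C [D a]] & [D a]]] . [A [B [C [D a]]] . [A [B [C [D a]]]]]]]

S
A
B . A
C . A
C & D . A
D & D . A
a & D . A
a & a . A
a & a . B . A
a & a . C . A
a & a . D . A
a & a . a . A
a & a . a . B
a & a . a . C
a & a . a . D
a & a . a . a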